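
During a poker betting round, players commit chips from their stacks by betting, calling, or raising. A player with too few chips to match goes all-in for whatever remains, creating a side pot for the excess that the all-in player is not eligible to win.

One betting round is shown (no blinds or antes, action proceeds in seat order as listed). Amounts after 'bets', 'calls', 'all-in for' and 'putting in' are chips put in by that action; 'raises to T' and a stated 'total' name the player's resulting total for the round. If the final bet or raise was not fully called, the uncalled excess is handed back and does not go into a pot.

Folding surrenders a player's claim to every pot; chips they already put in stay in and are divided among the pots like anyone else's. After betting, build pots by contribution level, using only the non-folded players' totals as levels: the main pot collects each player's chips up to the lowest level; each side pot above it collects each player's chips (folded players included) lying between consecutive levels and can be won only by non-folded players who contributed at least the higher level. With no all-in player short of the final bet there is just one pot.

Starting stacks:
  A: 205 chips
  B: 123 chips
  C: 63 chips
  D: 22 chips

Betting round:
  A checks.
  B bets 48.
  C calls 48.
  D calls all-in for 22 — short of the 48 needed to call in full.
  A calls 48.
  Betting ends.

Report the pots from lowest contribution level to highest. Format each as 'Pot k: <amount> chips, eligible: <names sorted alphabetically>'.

Pot 1: 88 chips, eligible: A, B, C, D
Pot 2: 78 chips, eligible: A, B, C

Derivation:
Contributions: A=48, B=48, C=48, D=22
Pot levels (distinct totals of non-folded players): 22, 48
Layer 1-22: 22 each from A, B, C, D = 22*4 = 88 chips; eligible A, B, C, D
Layer 23-48: 26 each from A, B, C = 26*3 = 78 chips; eligible A, B, C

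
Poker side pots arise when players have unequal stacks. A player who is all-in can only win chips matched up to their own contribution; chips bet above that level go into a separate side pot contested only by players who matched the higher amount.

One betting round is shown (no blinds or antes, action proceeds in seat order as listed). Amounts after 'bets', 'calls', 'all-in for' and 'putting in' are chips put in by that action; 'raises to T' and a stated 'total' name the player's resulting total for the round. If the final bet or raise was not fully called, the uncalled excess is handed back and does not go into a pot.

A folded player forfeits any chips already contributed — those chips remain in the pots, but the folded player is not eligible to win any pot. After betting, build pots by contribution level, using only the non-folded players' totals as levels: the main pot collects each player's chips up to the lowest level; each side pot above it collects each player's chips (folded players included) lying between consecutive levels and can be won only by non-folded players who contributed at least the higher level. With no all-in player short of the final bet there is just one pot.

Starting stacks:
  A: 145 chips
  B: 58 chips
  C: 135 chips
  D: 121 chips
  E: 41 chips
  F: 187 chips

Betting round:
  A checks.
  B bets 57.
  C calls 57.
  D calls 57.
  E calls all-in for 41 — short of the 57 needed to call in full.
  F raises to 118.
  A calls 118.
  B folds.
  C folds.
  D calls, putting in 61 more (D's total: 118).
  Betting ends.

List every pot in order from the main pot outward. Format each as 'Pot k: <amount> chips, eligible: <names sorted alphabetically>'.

Pot 1: 246 chips, eligible: A, D, E, F
Pot 2: 263 chips, eligible: A, D, F

Derivation:
Contributions: A=118, B=57, C=57, D=118, E=41, F=118
Folded: B, C
Pot levels (distinct totals of non-folded players): 41, 118
Layer 1-41: 41 each from A, B, C, D, E, F = 41*6 = 246 chips; eligible A, D, E, F
Layer 42-118: A 77 + B 16 + C 16 + D 77 + F 77 = 263 chips; eligible A, D, F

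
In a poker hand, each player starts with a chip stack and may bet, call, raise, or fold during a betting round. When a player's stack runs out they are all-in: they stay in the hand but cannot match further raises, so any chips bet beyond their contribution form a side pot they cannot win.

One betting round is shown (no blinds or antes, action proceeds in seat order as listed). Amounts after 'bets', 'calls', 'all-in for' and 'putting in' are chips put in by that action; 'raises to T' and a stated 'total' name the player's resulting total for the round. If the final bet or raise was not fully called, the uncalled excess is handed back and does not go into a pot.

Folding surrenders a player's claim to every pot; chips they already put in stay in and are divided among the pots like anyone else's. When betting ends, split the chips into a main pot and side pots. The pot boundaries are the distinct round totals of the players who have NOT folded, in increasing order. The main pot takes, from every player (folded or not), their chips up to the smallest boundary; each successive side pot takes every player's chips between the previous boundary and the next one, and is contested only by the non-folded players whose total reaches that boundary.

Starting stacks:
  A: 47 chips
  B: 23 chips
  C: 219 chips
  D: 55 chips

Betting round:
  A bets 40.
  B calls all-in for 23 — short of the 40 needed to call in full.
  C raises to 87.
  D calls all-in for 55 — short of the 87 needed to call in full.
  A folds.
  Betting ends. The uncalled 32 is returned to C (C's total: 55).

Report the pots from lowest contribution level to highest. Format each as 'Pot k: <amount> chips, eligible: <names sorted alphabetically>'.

Pot 1: 92 chips, eligible: B, C, D
Pot 2: 81 chips, eligible: C, D

Derivation:
Contributions (after 32 returned to C): A=40, B=23, C=55, D=55
Folded: A
Pot levels (distinct totals of non-folded players): 23, 55
Layer 1-23: 23 each from A, B, C, D = 23*4 = 92 chips; eligible B, C, D
Layer 24-55: A 17 + C 32 + D 32 = 81 chips; eligible C, D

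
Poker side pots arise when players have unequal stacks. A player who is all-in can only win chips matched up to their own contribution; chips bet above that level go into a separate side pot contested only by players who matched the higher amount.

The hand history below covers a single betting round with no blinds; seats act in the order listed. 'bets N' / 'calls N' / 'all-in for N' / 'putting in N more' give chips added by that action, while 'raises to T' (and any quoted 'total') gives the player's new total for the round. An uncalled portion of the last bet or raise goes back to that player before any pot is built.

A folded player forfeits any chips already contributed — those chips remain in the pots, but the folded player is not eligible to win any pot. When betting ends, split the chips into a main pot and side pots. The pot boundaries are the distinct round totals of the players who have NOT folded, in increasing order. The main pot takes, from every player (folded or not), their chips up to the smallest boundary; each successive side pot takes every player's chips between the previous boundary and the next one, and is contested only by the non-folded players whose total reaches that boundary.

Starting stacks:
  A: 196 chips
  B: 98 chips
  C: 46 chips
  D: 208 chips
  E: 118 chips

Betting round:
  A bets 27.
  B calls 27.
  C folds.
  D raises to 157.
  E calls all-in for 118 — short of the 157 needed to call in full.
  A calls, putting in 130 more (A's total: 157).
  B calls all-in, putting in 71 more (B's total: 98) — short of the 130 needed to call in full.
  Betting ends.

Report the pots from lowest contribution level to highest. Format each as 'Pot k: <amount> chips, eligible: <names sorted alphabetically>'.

Pot 1: 392 chips, eligible: A, B, D, E
Pot 2: 60 chips, eligible: A, D, E
Pot 3: 78 chips, eligible: A, D

Derivation:
Contributions: A=157, B=98, D=157, E=118
Folded: C
Pot levels (distinct totals of non-folded players): 98, 118, 157
Layer 1-98: 98 each from A, B, D, E = 98*4 = 392 chips; eligible A, B, D, E
Layer 99-118: 20 each from A, D, E = 20*3 = 60 chips; eligible A, D, E
Layer 119-157: 39 each from A, D = 39*2 = 78 chips; eligible A, D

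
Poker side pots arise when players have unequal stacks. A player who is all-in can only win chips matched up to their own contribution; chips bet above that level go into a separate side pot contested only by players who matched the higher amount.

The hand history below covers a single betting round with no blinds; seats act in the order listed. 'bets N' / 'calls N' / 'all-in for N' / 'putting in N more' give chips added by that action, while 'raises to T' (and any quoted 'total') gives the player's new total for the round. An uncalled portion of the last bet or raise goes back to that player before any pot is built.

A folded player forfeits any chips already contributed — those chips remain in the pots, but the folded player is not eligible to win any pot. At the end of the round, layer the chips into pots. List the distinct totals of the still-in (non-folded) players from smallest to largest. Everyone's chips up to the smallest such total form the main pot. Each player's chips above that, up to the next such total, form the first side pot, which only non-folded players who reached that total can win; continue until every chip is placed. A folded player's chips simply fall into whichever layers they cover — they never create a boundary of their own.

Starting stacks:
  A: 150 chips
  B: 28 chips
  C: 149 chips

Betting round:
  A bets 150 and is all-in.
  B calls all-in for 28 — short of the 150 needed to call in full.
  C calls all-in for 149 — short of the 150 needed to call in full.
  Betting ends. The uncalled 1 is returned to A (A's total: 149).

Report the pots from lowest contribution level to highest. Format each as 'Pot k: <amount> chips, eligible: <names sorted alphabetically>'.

Contributions (after 1 returned to A): A=149, B=28, C=149
Pot levels (distinct totals of non-folded players): 28, 149
Layer 1-28: 28 each from A, B, C = 28*3 = 84 chips; eligible A, B, C
Layer 29-149: 121 each from A, C = 121*2 = 242 chips; eligible A, C

Pot 1: 84 chips, eligible: A, B, C
Pot 2: 242 chips, eligible: A, C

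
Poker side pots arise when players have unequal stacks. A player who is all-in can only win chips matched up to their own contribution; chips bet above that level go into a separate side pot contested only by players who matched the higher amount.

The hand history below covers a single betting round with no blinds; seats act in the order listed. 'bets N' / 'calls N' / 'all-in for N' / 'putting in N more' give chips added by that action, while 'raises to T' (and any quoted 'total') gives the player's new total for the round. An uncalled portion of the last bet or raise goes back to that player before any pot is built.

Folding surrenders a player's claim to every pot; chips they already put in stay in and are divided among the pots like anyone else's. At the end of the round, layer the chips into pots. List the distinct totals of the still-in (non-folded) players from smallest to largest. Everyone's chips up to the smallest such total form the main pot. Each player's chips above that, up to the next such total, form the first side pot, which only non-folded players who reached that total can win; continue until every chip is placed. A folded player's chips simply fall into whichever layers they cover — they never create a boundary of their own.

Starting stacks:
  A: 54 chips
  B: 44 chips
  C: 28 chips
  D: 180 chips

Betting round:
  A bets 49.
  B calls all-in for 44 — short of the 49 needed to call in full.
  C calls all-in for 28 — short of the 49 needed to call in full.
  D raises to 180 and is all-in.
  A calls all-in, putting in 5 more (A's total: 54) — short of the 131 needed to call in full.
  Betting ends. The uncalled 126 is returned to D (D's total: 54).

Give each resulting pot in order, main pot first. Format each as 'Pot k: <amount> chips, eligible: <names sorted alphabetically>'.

Pot 1: 112 chips, eligible: A, B, C, D
Pot 2: 48 chips, eligible: A, B, D
Pot 3: 20 chips, eligible: A, D

Derivation:
Contributions (after 126 returned to D): A=54, B=44, C=28, D=54
Pot levels (distinct totals of non-folded players): 28, 44, 54
Layer 1-28: 28 each from A, B, C, D = 28*4 = 112 chips; eligible A, B, C, D
Layer 29-44: 16 each from A, B, D = 16*3 = 48 chips; eligible A, B, D
Layer 45-54: 10 each from A, D = 10*2 = 20 chips; eligible A, D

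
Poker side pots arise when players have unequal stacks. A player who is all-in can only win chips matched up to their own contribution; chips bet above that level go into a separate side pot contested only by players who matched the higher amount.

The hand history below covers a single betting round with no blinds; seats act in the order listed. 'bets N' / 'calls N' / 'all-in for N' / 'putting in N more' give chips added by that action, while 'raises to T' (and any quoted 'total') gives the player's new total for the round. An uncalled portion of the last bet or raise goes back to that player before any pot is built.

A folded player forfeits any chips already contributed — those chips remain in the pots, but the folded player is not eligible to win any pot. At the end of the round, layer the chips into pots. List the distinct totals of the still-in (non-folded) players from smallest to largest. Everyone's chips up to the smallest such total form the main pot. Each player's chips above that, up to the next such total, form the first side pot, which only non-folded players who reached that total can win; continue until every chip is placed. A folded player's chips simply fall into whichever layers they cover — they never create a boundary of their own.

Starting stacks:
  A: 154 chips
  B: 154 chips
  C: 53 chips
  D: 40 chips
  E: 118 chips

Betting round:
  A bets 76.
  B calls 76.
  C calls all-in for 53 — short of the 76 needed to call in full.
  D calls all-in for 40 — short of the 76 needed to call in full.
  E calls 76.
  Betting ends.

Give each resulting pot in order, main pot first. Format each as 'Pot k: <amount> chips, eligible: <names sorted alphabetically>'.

Pot 1: 200 chips, eligible: A, B, C, D, E
Pot 2: 52 chips, eligible: A, B, C, E
Pot 3: 69 chips, eligible: A, B, E

Derivation:
Contributions: A=76, B=76, C=53, D=40, E=76
Pot levels (distinct totals of non-folded players): 40, 53, 76
Layer 1-40: 40 each from A, B, C, D, E = 40*5 = 200 chips; eligible A, B, C, D, E
Layer 41-53: 13 each from A, B, C, E = 13*4 = 52 chips; eligible A, B, C, E
Layer 54-76: 23 each from A, B, E = 23*3 = 69 chips; eligible A, B, E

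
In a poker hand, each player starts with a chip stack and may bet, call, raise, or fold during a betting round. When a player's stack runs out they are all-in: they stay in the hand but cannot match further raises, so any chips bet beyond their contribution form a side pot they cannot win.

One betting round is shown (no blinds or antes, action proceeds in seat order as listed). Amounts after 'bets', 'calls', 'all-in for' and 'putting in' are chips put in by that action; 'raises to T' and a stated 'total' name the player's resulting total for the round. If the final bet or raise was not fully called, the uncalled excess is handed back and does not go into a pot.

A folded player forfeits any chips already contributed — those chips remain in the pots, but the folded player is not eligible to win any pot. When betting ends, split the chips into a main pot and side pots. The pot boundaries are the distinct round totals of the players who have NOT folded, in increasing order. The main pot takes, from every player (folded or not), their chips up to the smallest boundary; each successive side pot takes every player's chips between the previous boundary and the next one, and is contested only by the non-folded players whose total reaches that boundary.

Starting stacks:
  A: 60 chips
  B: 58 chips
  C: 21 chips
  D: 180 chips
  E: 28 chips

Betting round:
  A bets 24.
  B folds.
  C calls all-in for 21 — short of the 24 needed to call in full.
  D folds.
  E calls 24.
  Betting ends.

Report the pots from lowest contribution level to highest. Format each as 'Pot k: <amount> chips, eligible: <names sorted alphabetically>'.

Contributions: A=24, C=21, E=24
Folded: B, D
Pot levels (distinct totals of non-folded players): 21, 24
Layer 1-21: 21 each from A, C, E = 21*3 = 63 chips; eligible A, C, E
Layer 22-24: 3 each from A, E = 3*2 = 6 chips; eligible A, E

Pot 1: 63 chips, eligible: A, C, E
Pot 2: 6 chips, eligible: A, E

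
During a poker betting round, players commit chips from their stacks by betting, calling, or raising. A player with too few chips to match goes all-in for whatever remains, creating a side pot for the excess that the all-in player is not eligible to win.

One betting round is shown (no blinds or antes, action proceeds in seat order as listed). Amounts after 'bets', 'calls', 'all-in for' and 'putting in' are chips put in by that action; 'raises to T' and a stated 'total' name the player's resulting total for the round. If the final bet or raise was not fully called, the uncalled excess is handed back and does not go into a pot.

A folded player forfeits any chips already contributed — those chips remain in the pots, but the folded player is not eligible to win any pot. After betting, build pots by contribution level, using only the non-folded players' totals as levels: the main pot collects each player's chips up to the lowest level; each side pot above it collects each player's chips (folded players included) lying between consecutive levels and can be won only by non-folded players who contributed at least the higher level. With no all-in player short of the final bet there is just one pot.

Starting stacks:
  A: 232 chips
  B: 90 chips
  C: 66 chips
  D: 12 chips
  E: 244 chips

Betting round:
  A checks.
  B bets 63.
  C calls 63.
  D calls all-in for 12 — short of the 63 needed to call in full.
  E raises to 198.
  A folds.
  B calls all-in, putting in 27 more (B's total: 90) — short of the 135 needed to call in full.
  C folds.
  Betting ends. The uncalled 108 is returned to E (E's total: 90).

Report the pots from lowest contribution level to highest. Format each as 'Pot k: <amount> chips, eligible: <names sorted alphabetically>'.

Pot 1: 48 chips, eligible: B, D, E
Pot 2: 207 chips, eligible: B, E

Derivation:
Contributions (after 108 returned to E): B=90, C=63, D=12, E=90
Folded: A, C
Pot levels (distinct totals of non-folded players): 12, 90
Layer 1-12: 12 each from B, C, D, E = 12*4 = 48 chips; eligible B, D, E
Layer 13-90: B 78 + C 51 + E 78 = 207 chips; eligible B, E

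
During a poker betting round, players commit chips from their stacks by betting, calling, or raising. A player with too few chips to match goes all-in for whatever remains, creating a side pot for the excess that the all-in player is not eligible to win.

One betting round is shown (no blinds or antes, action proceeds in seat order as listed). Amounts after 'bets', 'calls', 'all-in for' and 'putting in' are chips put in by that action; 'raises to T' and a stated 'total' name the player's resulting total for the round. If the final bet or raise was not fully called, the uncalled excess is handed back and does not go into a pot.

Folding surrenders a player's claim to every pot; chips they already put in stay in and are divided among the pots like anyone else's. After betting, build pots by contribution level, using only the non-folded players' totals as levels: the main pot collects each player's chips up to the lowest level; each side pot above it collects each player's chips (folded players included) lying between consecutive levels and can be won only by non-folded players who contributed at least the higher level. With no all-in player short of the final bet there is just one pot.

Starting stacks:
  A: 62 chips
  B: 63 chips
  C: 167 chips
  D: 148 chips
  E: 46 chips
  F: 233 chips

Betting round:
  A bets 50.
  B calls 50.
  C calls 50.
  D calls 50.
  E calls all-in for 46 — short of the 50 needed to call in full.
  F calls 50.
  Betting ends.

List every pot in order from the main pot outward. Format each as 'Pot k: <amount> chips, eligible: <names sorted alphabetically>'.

Pot 1: 276 chips, eligible: A, B, C, D, E, F
Pot 2: 20 chips, eligible: A, B, C, D, F

Derivation:
Contributions: A=50, B=50, C=50, D=50, E=46, F=50
Pot levels (distinct totals of non-folded players): 46, 50
Layer 1-46: 46 each from A, B, C, D, E, F = 46*6 = 276 chips; eligible A, B, C, D, E, F
Layer 47-50: 4 each from A, B, C, D, F = 4*5 = 20 chips; eligible A, B, C, D, F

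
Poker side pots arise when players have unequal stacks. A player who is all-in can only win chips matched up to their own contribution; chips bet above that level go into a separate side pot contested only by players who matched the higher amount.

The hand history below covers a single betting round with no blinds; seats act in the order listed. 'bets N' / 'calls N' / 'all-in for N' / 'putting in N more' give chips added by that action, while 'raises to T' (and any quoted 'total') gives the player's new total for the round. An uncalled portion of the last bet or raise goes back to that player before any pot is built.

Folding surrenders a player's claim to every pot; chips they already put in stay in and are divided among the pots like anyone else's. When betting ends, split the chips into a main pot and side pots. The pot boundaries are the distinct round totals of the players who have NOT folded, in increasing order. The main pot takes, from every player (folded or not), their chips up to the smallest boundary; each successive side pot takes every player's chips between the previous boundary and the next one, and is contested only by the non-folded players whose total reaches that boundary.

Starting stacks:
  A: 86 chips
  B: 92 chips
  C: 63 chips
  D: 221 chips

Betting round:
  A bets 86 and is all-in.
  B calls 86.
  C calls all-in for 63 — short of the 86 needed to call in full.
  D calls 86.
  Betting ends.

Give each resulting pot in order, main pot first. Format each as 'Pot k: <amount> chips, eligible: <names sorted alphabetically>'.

Contributions: A=86, B=86, C=63, D=86
Pot levels (distinct totals of non-folded players): 63, 86
Layer 1-63: 63 each from A, B, C, D = 63*4 = 252 chips; eligible A, B, C, D
Layer 64-86: 23 each from A, B, D = 23*3 = 69 chips; eligible A, B, D

Pot 1: 252 chips, eligible: A, B, C, D
Pot 2: 69 chips, eligible: A, B, D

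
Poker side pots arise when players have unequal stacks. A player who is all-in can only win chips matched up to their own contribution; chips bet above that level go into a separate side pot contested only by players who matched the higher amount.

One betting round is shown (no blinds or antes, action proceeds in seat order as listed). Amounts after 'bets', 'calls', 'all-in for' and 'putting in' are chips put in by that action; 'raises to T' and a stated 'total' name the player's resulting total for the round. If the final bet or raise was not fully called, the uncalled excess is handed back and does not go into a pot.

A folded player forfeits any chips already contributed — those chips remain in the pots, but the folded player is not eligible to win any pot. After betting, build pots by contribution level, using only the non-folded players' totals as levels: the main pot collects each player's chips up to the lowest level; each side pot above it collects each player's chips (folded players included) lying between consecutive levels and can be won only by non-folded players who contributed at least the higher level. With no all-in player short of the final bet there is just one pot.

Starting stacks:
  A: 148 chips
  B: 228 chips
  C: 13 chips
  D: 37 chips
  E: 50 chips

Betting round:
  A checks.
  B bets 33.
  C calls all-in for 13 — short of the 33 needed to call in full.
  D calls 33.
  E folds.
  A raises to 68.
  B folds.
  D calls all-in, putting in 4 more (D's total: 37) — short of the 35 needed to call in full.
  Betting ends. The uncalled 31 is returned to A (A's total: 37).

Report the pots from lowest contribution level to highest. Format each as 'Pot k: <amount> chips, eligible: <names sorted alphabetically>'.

Contributions (after 31 returned to A): A=37, B=33, C=13, D=37
Folded: B, E
Pot levels (distinct totals of non-folded players): 13, 37
Layer 1-13: 13 each from A, B, C, D = 13*4 = 52 chips; eligible A, C, D
Layer 14-37: A 24 + B 20 + D 24 = 68 chips; eligible A, D

Pot 1: 52 chips, eligible: A, C, D
Pot 2: 68 chips, eligible: A, D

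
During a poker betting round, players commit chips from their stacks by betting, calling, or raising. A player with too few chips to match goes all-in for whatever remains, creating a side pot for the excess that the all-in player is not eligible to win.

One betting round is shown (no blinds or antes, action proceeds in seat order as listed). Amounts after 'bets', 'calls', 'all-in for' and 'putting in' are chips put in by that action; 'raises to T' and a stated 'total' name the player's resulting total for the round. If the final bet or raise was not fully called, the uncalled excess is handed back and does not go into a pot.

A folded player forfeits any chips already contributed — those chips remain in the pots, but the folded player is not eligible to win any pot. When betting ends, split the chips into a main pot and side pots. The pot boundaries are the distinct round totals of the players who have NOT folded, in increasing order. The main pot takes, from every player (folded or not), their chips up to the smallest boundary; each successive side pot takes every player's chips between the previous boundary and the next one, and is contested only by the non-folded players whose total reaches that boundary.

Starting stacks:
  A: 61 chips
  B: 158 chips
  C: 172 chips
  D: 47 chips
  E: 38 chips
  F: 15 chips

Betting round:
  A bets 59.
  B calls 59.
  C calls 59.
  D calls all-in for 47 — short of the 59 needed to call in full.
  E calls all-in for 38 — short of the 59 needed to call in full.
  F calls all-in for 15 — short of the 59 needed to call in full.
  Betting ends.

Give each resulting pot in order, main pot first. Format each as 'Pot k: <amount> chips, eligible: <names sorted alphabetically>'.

Pot 1: 90 chips, eligible: A, B, C, D, E, F
Pot 2: 115 chips, eligible: A, B, C, D, E
Pot 3: 36 chips, eligible: A, B, C, D
Pot 4: 36 chips, eligible: A, B, C

Derivation:
Contributions: A=59, B=59, C=59, D=47, E=38, F=15
Pot levels (distinct totals of non-folded players): 15, 38, 47, 59
Layer 1-15: 15 each from A, B, C, D, E, F = 15*6 = 90 chips; eligible A, B, C, D, E, F
Layer 16-38: 23 each from A, B, C, D, E = 23*5 = 115 chips; eligible A, B, C, D, E
Layer 39-47: 9 each from A, B, C, D = 9*4 = 36 chips; eligible A, B, C, D
Layer 48-59: 12 each from A, B, C = 12*3 = 36 chips; eligible A, B, C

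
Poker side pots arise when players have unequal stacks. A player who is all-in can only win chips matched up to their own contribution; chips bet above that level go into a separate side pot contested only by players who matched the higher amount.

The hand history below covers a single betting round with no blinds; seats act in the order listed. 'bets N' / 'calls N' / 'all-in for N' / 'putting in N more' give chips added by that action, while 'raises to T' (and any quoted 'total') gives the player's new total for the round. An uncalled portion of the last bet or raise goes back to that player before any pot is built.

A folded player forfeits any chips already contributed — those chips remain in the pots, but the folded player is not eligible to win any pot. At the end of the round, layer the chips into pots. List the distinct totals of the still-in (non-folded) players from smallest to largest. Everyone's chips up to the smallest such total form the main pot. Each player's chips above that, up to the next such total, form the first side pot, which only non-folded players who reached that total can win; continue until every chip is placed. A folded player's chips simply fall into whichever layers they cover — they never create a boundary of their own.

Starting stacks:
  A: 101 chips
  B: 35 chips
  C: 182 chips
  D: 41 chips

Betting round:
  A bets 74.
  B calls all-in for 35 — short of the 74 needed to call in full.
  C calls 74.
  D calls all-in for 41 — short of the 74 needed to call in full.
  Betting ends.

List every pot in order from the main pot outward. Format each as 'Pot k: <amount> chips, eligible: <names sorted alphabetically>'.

Pot 1: 140 chips, eligible: A, B, C, D
Pot 2: 18 chips, eligible: A, C, D
Pot 3: 66 chips, eligible: A, C

Derivation:
Contributions: A=74, B=35, C=74, D=41
Pot levels (distinct totals of non-folded players): 35, 41, 74
Layer 1-35: 35 each from A, B, C, D = 35*4 = 140 chips; eligible A, B, C, D
Layer 36-41: 6 each from A, C, D = 6*3 = 18 chips; eligible A, C, D
Layer 42-74: 33 each from A, C = 33*2 = 66 chips; eligible A, C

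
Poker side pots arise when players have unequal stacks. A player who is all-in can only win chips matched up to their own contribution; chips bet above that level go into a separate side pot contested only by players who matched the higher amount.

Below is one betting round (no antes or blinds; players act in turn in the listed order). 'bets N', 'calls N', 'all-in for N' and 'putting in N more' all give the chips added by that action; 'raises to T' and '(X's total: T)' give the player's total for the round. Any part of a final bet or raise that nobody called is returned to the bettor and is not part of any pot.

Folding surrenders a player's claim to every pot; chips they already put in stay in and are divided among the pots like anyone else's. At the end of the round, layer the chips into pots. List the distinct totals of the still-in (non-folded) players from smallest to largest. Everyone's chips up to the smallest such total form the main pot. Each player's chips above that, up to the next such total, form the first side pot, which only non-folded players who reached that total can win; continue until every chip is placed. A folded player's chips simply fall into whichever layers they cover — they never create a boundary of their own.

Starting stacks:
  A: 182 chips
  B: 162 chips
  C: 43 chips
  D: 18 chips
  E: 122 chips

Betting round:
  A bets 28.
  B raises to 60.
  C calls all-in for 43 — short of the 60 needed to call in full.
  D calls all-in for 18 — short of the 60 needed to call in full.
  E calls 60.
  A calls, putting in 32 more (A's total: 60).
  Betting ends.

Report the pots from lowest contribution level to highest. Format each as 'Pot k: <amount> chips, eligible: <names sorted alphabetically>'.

Pot 1: 90 chips, eligible: A, B, C, D, E
Pot 2: 100 chips, eligible: A, B, C, E
Pot 3: 51 chips, eligible: A, B, E

Derivation:
Contributions: A=60, B=60, C=43, D=18, E=60
Pot levels (distinct totals of non-folded players): 18, 43, 60
Layer 1-18: 18 each from A, B, C, D, E = 18*5 = 90 chips; eligible A, B, C, D, E
Layer 19-43: 25 each from A, B, C, E = 25*4 = 100 chips; eligible A, B, C, E
Layer 44-60: 17 each from A, B, E = 17*3 = 51 chips; eligible A, B, E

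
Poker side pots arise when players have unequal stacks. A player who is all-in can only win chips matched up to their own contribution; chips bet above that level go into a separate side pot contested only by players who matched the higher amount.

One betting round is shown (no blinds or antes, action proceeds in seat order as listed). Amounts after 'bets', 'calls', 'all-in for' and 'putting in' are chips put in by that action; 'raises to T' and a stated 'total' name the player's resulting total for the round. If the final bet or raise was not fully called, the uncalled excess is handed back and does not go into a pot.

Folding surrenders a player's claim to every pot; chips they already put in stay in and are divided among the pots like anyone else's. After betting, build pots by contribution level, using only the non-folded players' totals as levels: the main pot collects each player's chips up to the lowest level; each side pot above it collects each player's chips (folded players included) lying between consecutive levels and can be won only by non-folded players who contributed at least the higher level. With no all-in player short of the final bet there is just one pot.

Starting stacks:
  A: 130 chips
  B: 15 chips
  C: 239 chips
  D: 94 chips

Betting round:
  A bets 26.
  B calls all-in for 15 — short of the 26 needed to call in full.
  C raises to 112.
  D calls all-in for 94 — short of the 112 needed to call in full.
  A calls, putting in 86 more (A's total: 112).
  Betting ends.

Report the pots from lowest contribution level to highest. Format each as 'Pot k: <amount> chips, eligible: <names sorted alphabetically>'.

Pot 1: 60 chips, eligible: A, B, C, D
Pot 2: 237 chips, eligible: A, C, D
Pot 3: 36 chips, eligible: A, C

Derivation:
Contributions: A=112, B=15, C=112, D=94
Pot levels (distinct totals of non-folded players): 15, 94, 112
Layer 1-15: 15 each from A, B, C, D = 15*4 = 60 chips; eligible A, B, C, D
Layer 16-94: 79 each from A, C, D = 79*3 = 237 chips; eligible A, C, D
Layer 95-112: 18 each from A, C = 18*2 = 36 chips; eligible A, C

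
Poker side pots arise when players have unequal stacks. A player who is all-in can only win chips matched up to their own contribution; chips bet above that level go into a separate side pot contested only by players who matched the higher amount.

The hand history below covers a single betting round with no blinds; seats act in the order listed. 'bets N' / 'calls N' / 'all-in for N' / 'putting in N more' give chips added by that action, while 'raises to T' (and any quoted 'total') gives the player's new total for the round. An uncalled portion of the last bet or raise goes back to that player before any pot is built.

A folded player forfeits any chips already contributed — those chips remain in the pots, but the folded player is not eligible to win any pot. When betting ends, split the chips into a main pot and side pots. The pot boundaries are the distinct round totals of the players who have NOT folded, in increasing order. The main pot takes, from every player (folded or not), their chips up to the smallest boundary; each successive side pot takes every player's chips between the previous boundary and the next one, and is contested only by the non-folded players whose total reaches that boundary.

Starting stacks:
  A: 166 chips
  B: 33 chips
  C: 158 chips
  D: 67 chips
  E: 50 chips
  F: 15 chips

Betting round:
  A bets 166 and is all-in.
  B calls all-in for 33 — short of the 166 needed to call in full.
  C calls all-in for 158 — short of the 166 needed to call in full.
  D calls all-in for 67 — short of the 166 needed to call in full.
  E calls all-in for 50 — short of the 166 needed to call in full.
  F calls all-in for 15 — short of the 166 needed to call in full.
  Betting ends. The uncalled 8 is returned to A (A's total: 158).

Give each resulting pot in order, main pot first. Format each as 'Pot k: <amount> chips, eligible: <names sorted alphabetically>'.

Contributions (after 8 returned to A): A=158, B=33, C=158, D=67, E=50, F=15
Pot levels (distinct totals of non-folded players): 15, 33, 50, 67, 158
Layer 1-15: 15 each from A, B, C, D, E, F = 15*6 = 90 chips; eligible A, B, C, D, E, F
Layer 16-33: 18 each from A, B, C, D, E = 18*5 = 90 chips; eligible A, B, C, D, E
Layer 34-50: 17 each from A, C, D, E = 17*4 = 68 chips; eligible A, C, D, E
Layer 51-67: 17 each from A, C, D = 17*3 = 51 chips; eligible A, C, D
Layer 68-158: 91 each from A, C = 91*2 = 182 chips; eligible A, C

Pot 1: 90 chips, eligible: A, B, C, D, E, F
Pot 2: 90 chips, eligible: A, B, C, D, E
Pot 3: 68 chips, eligible: A, C, D, E
Pot 4: 51 chips, eligible: A, C, D
Pot 5: 182 chips, eligible: A, C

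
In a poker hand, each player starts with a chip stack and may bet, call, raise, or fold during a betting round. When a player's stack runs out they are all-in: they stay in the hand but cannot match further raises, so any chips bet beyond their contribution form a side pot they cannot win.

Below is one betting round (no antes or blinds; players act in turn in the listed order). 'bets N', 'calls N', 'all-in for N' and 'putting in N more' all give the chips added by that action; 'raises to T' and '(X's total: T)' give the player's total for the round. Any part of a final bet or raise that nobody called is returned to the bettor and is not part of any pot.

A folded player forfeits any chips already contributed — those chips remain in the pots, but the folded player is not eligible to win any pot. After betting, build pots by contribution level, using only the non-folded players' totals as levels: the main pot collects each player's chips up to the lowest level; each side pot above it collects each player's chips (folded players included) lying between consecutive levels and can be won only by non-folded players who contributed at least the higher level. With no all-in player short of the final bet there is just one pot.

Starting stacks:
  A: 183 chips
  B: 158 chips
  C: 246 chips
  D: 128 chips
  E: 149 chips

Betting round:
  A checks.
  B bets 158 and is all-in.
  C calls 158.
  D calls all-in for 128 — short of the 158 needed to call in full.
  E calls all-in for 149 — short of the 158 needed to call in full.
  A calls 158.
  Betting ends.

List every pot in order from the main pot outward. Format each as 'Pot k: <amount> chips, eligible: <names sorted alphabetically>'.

Contributions: A=158, B=158, C=158, D=128, E=149
Pot levels (distinct totals of non-folded players): 128, 149, 158
Layer 1-128: 128 each from A, B, C, D, E = 128*5 = 640 chips; eligible A, B, C, D, E
Layer 129-149: 21 each from A, B, C, E = 21*4 = 84 chips; eligible A, B, C, E
Layer 150-158: 9 each from A, B, C = 9*3 = 27 chips; eligible A, B, C

Pot 1: 640 chips, eligible: A, B, C, D, E
Pot 2: 84 chips, eligible: A, B, C, E
Pot 3: 27 chips, eligible: A, B, C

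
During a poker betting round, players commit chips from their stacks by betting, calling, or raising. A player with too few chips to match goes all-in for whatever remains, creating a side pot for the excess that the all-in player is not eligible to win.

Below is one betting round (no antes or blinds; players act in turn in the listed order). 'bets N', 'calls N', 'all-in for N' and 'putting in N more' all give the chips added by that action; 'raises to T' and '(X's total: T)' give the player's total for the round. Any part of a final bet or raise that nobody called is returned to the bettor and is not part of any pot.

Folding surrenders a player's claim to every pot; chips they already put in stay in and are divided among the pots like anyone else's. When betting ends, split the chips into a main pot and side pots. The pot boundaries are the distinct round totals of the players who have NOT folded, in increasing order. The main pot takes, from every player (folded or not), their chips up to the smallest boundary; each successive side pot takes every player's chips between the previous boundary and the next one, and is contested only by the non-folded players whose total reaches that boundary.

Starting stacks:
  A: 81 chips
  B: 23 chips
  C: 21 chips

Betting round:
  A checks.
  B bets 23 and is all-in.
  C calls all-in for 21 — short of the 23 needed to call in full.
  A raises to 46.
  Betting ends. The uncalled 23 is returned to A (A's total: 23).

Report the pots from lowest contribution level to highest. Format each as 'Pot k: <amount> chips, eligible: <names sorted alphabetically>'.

Pot 1: 63 chips, eligible: A, B, C
Pot 2: 4 chips, eligible: A, B

Derivation:
Contributions (after 23 returned to A): A=23, B=23, C=21
Pot levels (distinct totals of non-folded players): 21, 23
Layer 1-21: 21 each from A, B, C = 21*3 = 63 chips; eligible A, B, C
Layer 22-23: 2 each from A, B = 2*2 = 4 chips; eligible A, B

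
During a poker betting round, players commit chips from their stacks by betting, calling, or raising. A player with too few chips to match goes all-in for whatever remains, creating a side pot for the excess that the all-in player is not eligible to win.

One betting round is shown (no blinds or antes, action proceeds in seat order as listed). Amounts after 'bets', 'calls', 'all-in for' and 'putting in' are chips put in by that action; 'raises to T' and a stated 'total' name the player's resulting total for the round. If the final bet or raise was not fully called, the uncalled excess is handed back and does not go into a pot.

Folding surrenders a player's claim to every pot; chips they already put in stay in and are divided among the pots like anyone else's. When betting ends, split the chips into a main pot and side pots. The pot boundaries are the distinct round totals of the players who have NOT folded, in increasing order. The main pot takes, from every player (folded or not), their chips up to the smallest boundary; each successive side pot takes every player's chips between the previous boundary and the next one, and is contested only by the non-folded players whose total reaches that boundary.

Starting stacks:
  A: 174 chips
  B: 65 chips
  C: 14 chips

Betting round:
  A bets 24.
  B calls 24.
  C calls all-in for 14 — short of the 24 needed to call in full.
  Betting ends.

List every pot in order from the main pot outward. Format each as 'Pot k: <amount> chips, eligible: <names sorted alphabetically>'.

Contributions: A=24, B=24, C=14
Pot levels (distinct totals of non-folded players): 14, 24
Layer 1-14: 14 each from A, B, C = 14*3 = 42 chips; eligible A, B, C
Layer 15-24: 10 each from A, B = 10*2 = 20 chips; eligible A, B

Pot 1: 42 chips, eligible: A, B, C
Pot 2: 20 chips, eligible: A, B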